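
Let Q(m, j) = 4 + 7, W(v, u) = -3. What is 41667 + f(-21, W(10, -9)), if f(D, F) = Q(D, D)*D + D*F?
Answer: 41499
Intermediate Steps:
Q(m, j) = 11
f(D, F) = 11*D + D*F
41667 + f(-21, W(10, -9)) = 41667 - 21*(11 - 3) = 41667 - 21*8 = 41667 - 168 = 41499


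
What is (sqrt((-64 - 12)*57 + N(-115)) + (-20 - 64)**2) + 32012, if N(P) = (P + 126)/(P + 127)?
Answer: 39068 + I*sqrt(155919)/6 ≈ 39068.0 + 65.811*I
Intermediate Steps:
N(P) = (126 + P)/(127 + P)
(sqrt((-64 - 12)*57 + N(-115)) + (-20 - 64)**2) + 32012 = (sqrt((-64 - 12)*57 + (126 - 115)/(127 - 115)) + (-20 - 64)**2) + 32012 = (sqrt(-76*57 + 11/12) + (-84)**2) + 32012 = (sqrt(-4332 + (1/12)*11) + 7056) + 32012 = (sqrt(-4332 + 11/12) + 7056) + 32012 = (sqrt(-51973/12) + 7056) + 32012 = (I*sqrt(155919)/6 + 7056) + 32012 = (7056 + I*sqrt(155919)/6) + 32012 = 39068 + I*sqrt(155919)/6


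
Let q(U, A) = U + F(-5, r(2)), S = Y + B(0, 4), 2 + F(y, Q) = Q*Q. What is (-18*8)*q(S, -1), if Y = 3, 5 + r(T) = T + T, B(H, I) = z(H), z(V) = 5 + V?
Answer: -1008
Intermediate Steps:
B(H, I) = 5 + H
r(T) = -5 + 2*T (r(T) = -5 + (T + T) = -5 + 2*T)
F(y, Q) = -2 + Q² (F(y, Q) = -2 + Q*Q = -2 + Q²)
S = 8 (S = 3 + (5 + 0) = 3 + 5 = 8)
q(U, A) = -1 + U (q(U, A) = U + (-2 + (-5 + 2*2)²) = U + (-2 + (-5 + 4)²) = U + (-2 + (-1)²) = U + (-2 + 1) = U - 1 = -1 + U)
(-18*8)*q(S, -1) = (-18*8)*(-1 + 8) = -144*7 = -1008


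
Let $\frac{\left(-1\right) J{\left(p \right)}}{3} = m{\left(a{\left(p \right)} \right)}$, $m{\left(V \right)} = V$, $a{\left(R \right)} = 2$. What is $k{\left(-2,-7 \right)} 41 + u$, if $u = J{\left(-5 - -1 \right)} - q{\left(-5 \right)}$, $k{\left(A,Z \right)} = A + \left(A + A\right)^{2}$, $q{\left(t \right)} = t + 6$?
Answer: $567$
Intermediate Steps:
$q{\left(t \right)} = 6 + t$
$J{\left(p \right)} = -6$ ($J{\left(p \right)} = \left(-3\right) 2 = -6$)
$k{\left(A,Z \right)} = A + 4 A^{2}$ ($k{\left(A,Z \right)} = A + \left(2 A\right)^{2} = A + 4 A^{2}$)
$u = -7$ ($u = -6 - \left(6 - 5\right) = -6 - 1 = -7$)
$k{\left(-2,-7 \right)} 41 + u = - 2 \left(1 + 4 \left(-2\right)\right) 41 - 7 = - 2 \left(1 - 8\right) 41 - 7 = \left(-2\right) \left(-7\right) 41 - 7 = 14 \cdot 41 - 7 = 574 - 7 = 567$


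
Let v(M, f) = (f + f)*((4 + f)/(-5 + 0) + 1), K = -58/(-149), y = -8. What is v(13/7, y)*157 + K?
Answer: -3368302/745 ≈ -4521.2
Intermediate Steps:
K = 58/149 (K = -58*(-1/149) = 58/149 ≈ 0.38926)
v(M, f) = 2*f*(1/5 - f/5) (v(M, f) = (2*f)*((4 + f)/(-5) + 1) = (2*f)*((4 + f)*(-1/5) + 1) = (2*f)*((-4/5 - f/5) + 1) = (2*f)*(1/5 - f/5) = 2*f*(1/5 - f/5))
v(13/7, y)*157 + K = ((2/5)*(-8)*(1 - 1*(-8)))*157 + 58/149 = ((2/5)*(-8)*(1 + 8))*157 + 58/149 = ((2/5)*(-8)*9)*157 + 58/149 = -144/5*157 + 58/149 = -22608/5 + 58/149 = -3368302/745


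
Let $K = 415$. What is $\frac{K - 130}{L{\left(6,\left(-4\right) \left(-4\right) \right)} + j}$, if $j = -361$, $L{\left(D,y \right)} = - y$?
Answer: $- \frac{285}{377} \approx -0.75597$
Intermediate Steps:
$\frac{K - 130}{L{\left(6,\left(-4\right) \left(-4\right) \right)} + j} = \frac{415 - 130}{- \left(-4\right) \left(-4\right) - 361} = \frac{285}{\left(-1\right) 16 - 361} = \frac{285}{-16 - 361} = \frac{285}{-377} = 285 \left(- \frac{1}{377}\right) = - \frac{285}{377}$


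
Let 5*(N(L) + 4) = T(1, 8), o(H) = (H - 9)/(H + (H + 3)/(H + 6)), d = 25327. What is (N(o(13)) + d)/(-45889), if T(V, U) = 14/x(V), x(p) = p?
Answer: -126629/229445 ≈ -0.55189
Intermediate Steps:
o(H) = (-9 + H)/(H + (3 + H)/(6 + H))
T(V, U) = 14/V
N(L) = -6/5 (N(L) = -4 + (14/1)/5 = -4 + (14*1)/5 = -4 + (1/5)*14 = -4 + 14/5 = -6/5)
(N(o(13)) + d)/(-45889) = (-6/5 + 25327)/(-45889) = (126629/5)*(-1/45889) = -126629/229445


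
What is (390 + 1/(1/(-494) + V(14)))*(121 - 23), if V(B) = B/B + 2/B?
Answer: 151116784/3945 ≈ 38306.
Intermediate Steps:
V(B) = 1 + 2/B
(390 + 1/(1/(-494) + V(14)))*(121 - 23) = (390 + 1/(1/(-494) + (2 + 14)/14))*(121 - 23) = (390 + 1/(-1/494 + (1/14)*16))*98 = (390 + 1/(-1/494 + 8/7))*98 = (390 + 1/(3945/3458))*98 = (390 + 3458/3945)*98 = (1542008/3945)*98 = 151116784/3945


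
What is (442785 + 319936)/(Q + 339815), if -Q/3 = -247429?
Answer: 762721/1082102 ≈ 0.70485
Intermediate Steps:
Q = 742287 (Q = -3*(-247429) = 742287)
(442785 + 319936)/(Q + 339815) = (442785 + 319936)/(742287 + 339815) = 762721/1082102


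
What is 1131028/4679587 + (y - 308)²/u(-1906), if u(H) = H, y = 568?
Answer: -157092170916/4459646411 ≈ -35.225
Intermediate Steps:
1131028/4679587 + (y - 308)²/u(-1906) = 1131028/4679587 + (568 - 308)²/(-1906) = 1131028*(1/4679587) + 260²*(-1/1906) = 1131028/4679587 + 67600*(-1/1906) = 1131028/4679587 - 33800/953 = -157092170916/4459646411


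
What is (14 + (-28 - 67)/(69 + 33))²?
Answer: 1776889/10404 ≈ 170.79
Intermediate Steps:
(14 + (-28 - 67)/(69 + 33))² = (14 - 95/102)² = (1333/102)² = 1776889/10404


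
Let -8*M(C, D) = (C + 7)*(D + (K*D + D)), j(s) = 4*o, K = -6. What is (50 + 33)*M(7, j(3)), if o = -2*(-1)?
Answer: 4648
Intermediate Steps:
o = 2
j(s) = 8 (j(s) = 4*2 = 8)
M(C, D) = D*(7 + C)/2 (M(C, D) = -(C + 7)*(D + (-6*D + D))/8 = -(7 + C)*(D - 5*D)/8 = -(7 + C)*(-4*D)/8 = -(-1)*D*(7 + C)/2 = D*(7 + C)/2)
(50 + 33)*M(7, j(3)) = (50 + 33)*((½)*8*(7 + 7)) = 83*((½)*8*14) = 83*56 = 4648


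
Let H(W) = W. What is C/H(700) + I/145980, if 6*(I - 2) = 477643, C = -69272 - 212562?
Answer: -1760845753/4379400 ≈ -402.07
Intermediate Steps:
C = -281834
I = 477655/6 (I = 2 + (⅙)*477643 = 2 + 477643/6 = 477655/6 ≈ 79609.)
C/H(700) + I/145980 = -281834/700 + (477655/6)/145980 = -281834*1/700 + (477655/6)*(1/145980) = -20131/50 + 95531/175176 = -1760845753/4379400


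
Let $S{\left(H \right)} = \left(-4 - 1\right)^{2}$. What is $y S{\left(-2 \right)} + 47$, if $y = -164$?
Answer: $-4053$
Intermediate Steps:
$S{\left(H \right)} = 25$ ($S{\left(H \right)} = \left(-5\right)^{2} = 25$)
$y S{\left(-2 \right)} + 47 = \left(-164\right) 25 + 47 = -4100 + 47 = -4053$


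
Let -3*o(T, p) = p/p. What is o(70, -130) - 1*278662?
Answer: -835987/3 ≈ -2.7866e+5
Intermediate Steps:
o(T, p) = -⅓ (o(T, p) = -p/(3*p) = -⅓*1 = -⅓)
o(70, -130) - 1*278662 = -⅓ - 1*278662 = -⅓ - 278662 = -835987/3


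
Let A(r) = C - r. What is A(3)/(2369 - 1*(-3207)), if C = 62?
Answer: 59/5576 ≈ 0.010581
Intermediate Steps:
A(r) = 62 - r
A(3)/(2369 - 1*(-3207)) = (62 - 1*3)/(2369 - 1*(-3207)) = (62 - 3)/(2369 + 3207) = 59/5576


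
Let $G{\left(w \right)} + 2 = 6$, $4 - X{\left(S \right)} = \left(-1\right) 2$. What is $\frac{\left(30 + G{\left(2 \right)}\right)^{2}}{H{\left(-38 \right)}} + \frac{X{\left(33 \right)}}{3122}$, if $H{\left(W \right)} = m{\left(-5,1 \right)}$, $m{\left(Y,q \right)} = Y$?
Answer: $- \frac{1804501}{7805} \approx -231.2$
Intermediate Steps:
$X{\left(S \right)} = 6$ ($X{\left(S \right)} = 4 - \left(-1\right) 2 = 4 - -2 = 4 + 2 = 6$)
$G{\left(w \right)} = 4$ ($G{\left(w \right)} = -2 + 6 = 4$)
$H{\left(W \right)} = -5$
$\frac{\left(30 + G{\left(2 \right)}\right)^{2}}{H{\left(-38 \right)}} + \frac{X{\left(33 \right)}}{3122} = \frac{\left(30 + 4\right)^{2}}{-5} + \frac{6}{3122} = 34^{2} \left(- \frac{1}{5}\right) + 6 \cdot \frac{1}{3122} = 1156 \left(- \frac{1}{5}\right) + \frac{3}{1561} = - \frac{1156}{5} + \frac{3}{1561} = - \frac{1804501}{7805}$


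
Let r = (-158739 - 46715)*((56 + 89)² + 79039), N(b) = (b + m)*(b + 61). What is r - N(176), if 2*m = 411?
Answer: -41117278943/2 ≈ -2.0559e+10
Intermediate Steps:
m = 411/2 (m = (½)*411 = 411/2 ≈ 205.50)
N(b) = (61 + b)*(411/2 + b) (N(b) = (b + 411/2)*(b + 61) = (411/2 + b)*(61 + b) = (61 + b)*(411/2 + b))
r = -20558549056 (r = -205454*(145² + 79039) = -205454*(21025 + 79039) = -205454*100064 = -20558549056)
r - N(176) = -20558549056 - (25071/2 + 176² + (533/2)*176) = -20558549056 - (25071/2 + 30976 + 46904) = -20558549056 - 1*180831/2 = -20558549056 - 180831/2 = -41117278943/2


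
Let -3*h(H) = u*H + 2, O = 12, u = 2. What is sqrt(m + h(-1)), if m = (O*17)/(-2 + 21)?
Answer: 2*sqrt(969)/19 ≈ 3.2767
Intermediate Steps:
h(H) = -2/3 - 2*H/3 (h(H) = -(2*H + 2)/3 = -(2 + 2*H)/3 = -2/3 - 2*H/3)
m = 204/19 (m = (12*17)/(-2 + 21) = 204/19 ≈ 10.737)
sqrt(m + h(-1)) = sqrt(204/19 + (-2/3 - 2/3*(-1))) = sqrt(204/19 + (-2/3 + 2/3)) = sqrt(204/19 + 0) = sqrt(204/19) = 2*sqrt(969)/19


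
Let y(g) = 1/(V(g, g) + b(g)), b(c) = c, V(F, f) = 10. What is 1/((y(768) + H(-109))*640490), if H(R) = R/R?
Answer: 389/249470855 ≈ 1.5593e-6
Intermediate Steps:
y(g) = 1/(10 + g)
H(R) = 1
1/((y(768) + H(-109))*640490) = 1/((1/(10 + 768) + 1)*640490) = (1/640490)/(1/778 + 1) = (1/640490)/(779/778) = (778/779)*(1/640490) = 389/249470855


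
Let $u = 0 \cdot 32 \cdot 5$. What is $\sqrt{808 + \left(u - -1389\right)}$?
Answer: $13 \sqrt{13} \approx 46.872$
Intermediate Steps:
$u = 0$ ($u = 0 \cdot 160 = 0$)
$\sqrt{808 + \left(u - -1389\right)} = \sqrt{808 + \left(0 - -1389\right)} = \sqrt{808 + \left(0 + 1389\right)} = \sqrt{808 + 1389} = \sqrt{2197} = 13 \sqrt{13}$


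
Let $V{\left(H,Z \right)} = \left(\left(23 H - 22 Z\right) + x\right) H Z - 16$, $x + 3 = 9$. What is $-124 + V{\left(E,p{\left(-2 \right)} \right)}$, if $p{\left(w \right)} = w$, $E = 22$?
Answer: $-24604$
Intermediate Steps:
$x = 6$ ($x = -3 + 9 = 6$)
$V{\left(H,Z \right)} = -16 + H Z \left(6 - 22 Z + 23 H\right)$ ($V{\left(H,Z \right)} = \left(\left(23 H - 22 Z\right) + 6\right) H Z - 16 = \left(\left(- 22 Z + 23 H\right) + 6\right) H Z - 16 = \left(6 - 22 Z + 23 H\right) H Z - 16 = H \left(6 - 22 Z + 23 H\right) Z - 16 = H Z \left(6 - 22 Z + 23 H\right) - 16 = -16 + H Z \left(6 - 22 Z + 23 H\right)$)
$-124 + V{\left(E,p{\left(-2 \right)} \right)} = -124 + \left(-16 - 484 \left(-2\right)^{2} + 6 \cdot 22 \left(-2\right) + 23 \left(-2\right) 22^{2}\right) = -124 - \left(280 + 1936 + 22264\right) = -124 - 24480 = -24604$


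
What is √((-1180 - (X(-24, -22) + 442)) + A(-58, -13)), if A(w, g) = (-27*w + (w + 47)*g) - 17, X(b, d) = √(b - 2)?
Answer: √(70 - I*√26) ≈ 8.3721 - 0.30452*I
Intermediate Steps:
X(b, d) = √(-2 + b)
A(w, g) = -17 - 27*w + g*(47 + w) (A(w, g) = (-27*w + (47 + w)*g) - 17 = (-27*w + g*(47 + w)) - 17 = -17 - 27*w + g*(47 + w))
√((-1180 - (X(-24, -22) + 442)) + A(-58, -13)) = √((-1180 - (√(-2 - 24) + 442)) + (-17 - 27*(-58) + 47*(-13) - 13*(-58))) = √((-1180 - (√(-26) + 442)) + (-17 + 1566 - 611 + 754)) = √((-1180 - (I*√26 + 442)) + 1692) = √((-1180 - (442 + I*√26)) + 1692) = √((-1180 + (-442 - I*√26)) + 1692) = √((-1622 - I*√26) + 1692) = √(70 - I*√26)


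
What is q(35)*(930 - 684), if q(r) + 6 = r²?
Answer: 299874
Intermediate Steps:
q(r) = -6 + r²
q(35)*(930 - 684) = (-6 + 35²)*(930 - 684) = (-6 + 1225)*246 = 1219*246 = 299874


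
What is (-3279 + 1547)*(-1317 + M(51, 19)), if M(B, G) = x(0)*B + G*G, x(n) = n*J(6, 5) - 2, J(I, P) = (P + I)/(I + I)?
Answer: 1832456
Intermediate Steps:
J(I, P) = (I + P)/(2*I) (J(I, P) = (I + P)/((2*I)) = (I + P)*(1/(2*I)) = (I + P)/(2*I))
x(n) = -2 + 11*n/12 (x(n) = n*((½)*(6 + 5)/6) - 2 = n*((½)*(⅙)*11) - 2 = n*(11/12) - 2 = 11*n/12 - 2 = -2 + 11*n/12)
M(B, G) = G² - 2*B (M(B, G) = (-2 + (11/12)*0)*B + G*G = (-2 + 0)*B + G² = -2*B + G² = G² - 2*B)
(-3279 + 1547)*(-1317 + M(51, 19)) = (-3279 + 1547)*(-1317 + (19² - 2*51)) = -1732*(-1317 + (361 - 102)) = -1732*(-1317 + 259) = -1732*(-1058) = 1832456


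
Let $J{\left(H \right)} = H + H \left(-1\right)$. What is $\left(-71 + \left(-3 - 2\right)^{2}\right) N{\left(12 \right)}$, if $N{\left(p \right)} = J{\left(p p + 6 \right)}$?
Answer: $0$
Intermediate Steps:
$J{\left(H \right)} = 0$ ($J{\left(H \right)} = H - H = 0$)
$N{\left(p \right)} = 0$
$\left(-71 + \left(-3 - 2\right)^{2}\right) N{\left(12 \right)} = \left(-71 + \left(-3 - 2\right)^{2}\right) 0 = \left(-71 + \left(-5\right)^{2}\right) 0 = \left(-71 + 25\right) 0 = \left(-46\right) 0 = 0$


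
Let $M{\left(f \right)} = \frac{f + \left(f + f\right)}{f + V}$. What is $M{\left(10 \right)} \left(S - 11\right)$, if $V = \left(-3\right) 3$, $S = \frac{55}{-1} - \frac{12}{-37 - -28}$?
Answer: $-1940$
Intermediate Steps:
$S = - \frac{161}{3}$ ($S = 55 \left(-1\right) - \frac{12}{-37 + 28} = -55 - \frac{12}{-9} = -55 - - \frac{4}{3} = -55 + \frac{4}{3} = - \frac{161}{3} \approx -53.667$)
$V = -9$
$M{\left(f \right)} = \frac{3 f}{-9 + f}$ ($M{\left(f \right)} = \frac{f + \left(f + f\right)}{f - 9} = \frac{f + 2 f}{-9 + f} = \frac{3 f}{-9 + f}$)
$M{\left(10 \right)} \left(S - 11\right) = 3 \cdot 10 \frac{1}{-9 + 10} \left(- \frac{161}{3} - 11\right) = 3 \cdot 10 \cdot 1^{-1} \left(- \frac{194}{3}\right) = 3 \cdot 10 \cdot 1 \left(- \frac{194}{3}\right) = 30 \left(- \frac{194}{3}\right) = -1940$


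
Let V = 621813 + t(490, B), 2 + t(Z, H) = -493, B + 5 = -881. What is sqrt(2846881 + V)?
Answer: sqrt(3468199) ≈ 1862.3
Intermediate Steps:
B = -886 (B = -5 - 881 = -886)
t(Z, H) = -495 (t(Z, H) = -2 - 493 = -495)
V = 621318 (V = 621813 - 495 = 621318)
sqrt(2846881 + V) = sqrt(2846881 + 621318) = sqrt(3468199)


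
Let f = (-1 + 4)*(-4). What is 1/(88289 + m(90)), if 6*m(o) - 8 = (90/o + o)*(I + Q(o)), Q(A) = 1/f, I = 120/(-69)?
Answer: 1656/146163019 ≈ 1.1330e-5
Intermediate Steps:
I = -40/23 (I = 120*(-1/69) = -40/23 ≈ -1.7391)
f = -12 (f = 3*(-4) = -12)
Q(A) = -1/12 (Q(A) = 1/(-12) = -1/12)
m(o) = 4/3 - 2515/(92*o) - 503*o/1656 (m(o) = 4/3 + ((90/o + o)*(-40/23 - 1/12))/6 = 4/3 + ((o + 90/o)*(-503/276))/6 = 4/3 + (-7545/(46*o) - 503*o/276)/6 = 4/3 + (-2515/(92*o) - 503*o/1656) = 4/3 - 2515/(92*o) - 503*o/1656)
1/(88289 + m(90)) = 1/(88289 + (1/1656)*(-45270 + 90*(2208 - 503*90))/90) = 1/(88289 + (1/1656)*(1/90)*(-45270 + 90*(2208 - 45270))) = 1/(88289 + (1/1656)*(1/90)*(-45270 + 90*(-43062))) = 1/(88289 + (1/1656)*(1/90)*(-45270 - 3875580)) = 1/(88289 + (1/1656)*(1/90)*(-3920850)) = 1/(88289 - 43565/1656) = 1/(146163019/1656) = 1656/146163019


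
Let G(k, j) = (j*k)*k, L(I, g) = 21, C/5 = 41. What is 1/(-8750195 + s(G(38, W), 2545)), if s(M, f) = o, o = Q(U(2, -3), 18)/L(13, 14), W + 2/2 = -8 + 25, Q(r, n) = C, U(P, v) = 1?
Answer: -21/183753890 ≈ -1.1428e-7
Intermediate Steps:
C = 205 (C = 5*41 = 205)
Q(r, n) = 205
W = 16 (W = -1 + (-8 + 25) = -1 + 17 = 16)
G(k, j) = j*k²
o = 205/21 ≈ 9.7619
s(M, f) = 205/21
1/(-8750195 + s(G(38, W), 2545)) = 1/(-8750195 + 205/21) = 1/(-183753890/21) = -21/183753890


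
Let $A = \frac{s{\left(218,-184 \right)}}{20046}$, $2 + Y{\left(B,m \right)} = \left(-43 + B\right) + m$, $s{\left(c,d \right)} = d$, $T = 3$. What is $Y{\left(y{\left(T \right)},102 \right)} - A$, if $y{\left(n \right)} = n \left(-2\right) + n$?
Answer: $\frac{541334}{10023} \approx 54.009$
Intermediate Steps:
$y{\left(n \right)} = - n$ ($y{\left(n \right)} = - 2 n + n = - n$)
$Y{\left(B,m \right)} = -45 + B + m$ ($Y{\left(B,m \right)} = -2 + \left(\left(-43 + B\right) + m\right) = -2 + \left(-43 + B + m\right) = -45 + B + m$)
$A = - \frac{92}{10023}$ ($A = - \frac{184}{20046} = \left(-184\right) \frac{1}{20046} = - \frac{92}{10023} \approx -0.0091789$)
$Y{\left(y{\left(T \right)},102 \right)} - A = \left(-45 - 3 + 102\right) - - \frac{92}{10023} = \left(-45 - 3 + 102\right) + \frac{92}{10023} = 54 + \frac{92}{10023} = \frac{541334}{10023}$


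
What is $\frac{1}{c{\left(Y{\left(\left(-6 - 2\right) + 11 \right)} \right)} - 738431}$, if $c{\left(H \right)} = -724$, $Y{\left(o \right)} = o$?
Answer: $- \frac{1}{739155} \approx -1.3529 \cdot 10^{-6}$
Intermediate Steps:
$\frac{1}{c{\left(Y{\left(\left(-6 - 2\right) + 11 \right)} \right)} - 738431} = \frac{1}{-724 - 738431} = \frac{1}{-739155} = - \frac{1}{739155}$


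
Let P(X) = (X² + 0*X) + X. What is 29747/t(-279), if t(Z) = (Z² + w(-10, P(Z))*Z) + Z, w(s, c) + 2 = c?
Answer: -29747/21561678 ≈ -0.0013796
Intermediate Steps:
P(X) = X + X² (P(X) = (X² + 0) + X = X² + X = X + X²)
w(s, c) = -2 + c
t(Z) = Z + Z² + Z*(-2 + Z*(1 + Z)) (t(Z) = (Z² + (-2 + Z*(1 + Z))*Z) + Z = (Z² + Z*(-2 + Z*(1 + Z))) + Z = Z + Z² + Z*(-2 + Z*(1 + Z)))
29747/t(-279) = 29747/((-279*(-1 - 279 - 279*(1 - 279)))) = 29747/((-279*(-1 - 279 - 279*(-278)))) = 29747/((-279*(-1 - 279 + 77562))) = 29747/((-279*77282)) = 29747/(-21561678) = 29747*(-1/21561678) = -29747/21561678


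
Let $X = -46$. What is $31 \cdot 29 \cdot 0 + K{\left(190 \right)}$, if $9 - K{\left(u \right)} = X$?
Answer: $55$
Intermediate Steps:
$K{\left(u \right)} = 55$ ($K{\left(u \right)} = 9 - -46 = 9 + 46 = 55$)
$31 \cdot 29 \cdot 0 + K{\left(190 \right)} = 31 \cdot 29 \cdot 0 + 55 = 899 \cdot 0 + 55 = 0 + 55 = 55$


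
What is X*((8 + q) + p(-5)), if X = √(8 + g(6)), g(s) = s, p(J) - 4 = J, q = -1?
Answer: 6*√14 ≈ 22.450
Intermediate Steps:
p(J) = 4 + J
X = √14 (X = √(8 + 6) = √14 ≈ 3.7417)
X*((8 + q) + p(-5)) = √14*((8 - 1) + (4 - 5)) = √14*(7 - 1) = √14*6 = 6*√14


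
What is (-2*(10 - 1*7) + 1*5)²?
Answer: 1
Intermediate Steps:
(-2*(10 - 1*7) + 1*5)² = (-2*(10 - 7) + 5)² = (-2*3 + 5)² = (-6 + 5)² = (-1)² = 1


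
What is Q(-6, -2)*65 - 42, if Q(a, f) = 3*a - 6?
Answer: -1602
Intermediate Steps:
Q(a, f) = -6 + 3*a
Q(-6, -2)*65 - 42 = (-6 + 3*(-6))*65 - 42 = (-6 - 18)*65 - 42 = -24*65 - 42 = -1560 - 42 = -1602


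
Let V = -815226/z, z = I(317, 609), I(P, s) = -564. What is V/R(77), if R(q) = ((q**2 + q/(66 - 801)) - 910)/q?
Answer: 1098517035/49536496 ≈ 22.176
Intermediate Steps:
z = -564
V = 135871/94 (V = -815226/(-564) = -815226*(-1/564) = 135871/94 ≈ 1445.4)
R(q) = (-910 + q**2 - q/735)/q (R(q) = ((q**2 + q/(-735)) - 910)/q = ((q**2 - q/735) - 910)/q = (-910 + q**2 - q/735)/q)
V/R(77) = 135871/(94*(-1/735 + 77 - 910/77)) = 135871/(94*(-1/735 + 77 - 910*1/77)) = 135871/(94*(-1/735 + 77 - 130/11)) = 135871/(94*(526984/8085)) = (135871/94)*(8085/526984) = 1098517035/49536496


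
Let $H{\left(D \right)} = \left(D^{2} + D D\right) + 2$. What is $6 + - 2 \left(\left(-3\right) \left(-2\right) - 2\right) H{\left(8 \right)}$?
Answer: $-1034$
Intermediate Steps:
$H{\left(D \right)} = 2 + 2 D^{2}$ ($H{\left(D \right)} = \left(D^{2} + D^{2}\right) + 2 = 2 D^{2} + 2 = 2 + 2 D^{2}$)
$6 + - 2 \left(\left(-3\right) \left(-2\right) - 2\right) H{\left(8 \right)} = 6 + - 2 \left(\left(-3\right) \left(-2\right) - 2\right) \left(2 + 2 \cdot 8^{2}\right) = 6 + - 2 \left(6 - 2\right) \left(2 + 2 \cdot 64\right) = 6 + \left(-2\right) 4 \left(2 + 128\right) = 6 - 1040 = -1034$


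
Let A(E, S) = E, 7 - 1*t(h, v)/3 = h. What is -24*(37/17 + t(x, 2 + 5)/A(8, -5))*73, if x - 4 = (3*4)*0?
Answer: -98331/17 ≈ -5784.2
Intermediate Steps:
x = 4 (x = 4 + (3*4)*0 = 4 + 12*0 = 4 + 0 = 4)
t(h, v) = 21 - 3*h
-24*(37/17 + t(x, 2 + 5)/A(8, -5))*73 = -24*(37/17 + (21 - 3*4)/8)*73 = -24*(37*(1/17) + (21 - 12)*(1/8))*73 = -24*(37/17 + 9*(1/8))*73 = -24*(37/17 + 9/8)*73 = -24*449/136*73 = -1347/17*73 = -98331/17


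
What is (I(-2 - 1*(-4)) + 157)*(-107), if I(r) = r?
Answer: -17013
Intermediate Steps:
(I(-2 - 1*(-4)) + 157)*(-107) = ((-2 - 1*(-4)) + 157)*(-107) = ((-2 + 4) + 157)*(-107) = (2 + 157)*(-107) = 159*(-107) = -17013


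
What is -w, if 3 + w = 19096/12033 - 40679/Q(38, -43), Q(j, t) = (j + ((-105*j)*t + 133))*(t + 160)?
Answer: 285833434/201994533 ≈ 1.4151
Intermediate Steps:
Q(j, t) = (160 + t)*(133 + j - 105*j*t) (Q(j, t) = (j + (-105*j*t + 133))*(160 + t) = (j + (133 - 105*j*t))*(160 + t) = (133 + j - 105*j*t)*(160 + t) = (160 + t)*(133 + j - 105*j*t))
w = -285833434/201994533 (w = -3 + (19096/12033 - 40679/(21280 + 133*(-43) + 160*38 - 16799*38*(-43) - 105*38*(-43)²)) = -3 + (19096*(1/12033) - 40679/(21280 - 5719 + 6080 + 27449566 - 105*38*1849)) = -3 + (2728/1719 - 40679/(21280 - 5719 + 6080 + 27449566 - 7377510)) = -3 + (2728/1719 - 40679/20093697) = -3 + (2728/1719 - 40679*1/20093697) = -3 + (2728/1719 - 2141/1057563) = -3 + 320150165/201994533 = -285833434/201994533 ≈ -1.4151)
-w = -1*(-285833434/201994533) = 285833434/201994533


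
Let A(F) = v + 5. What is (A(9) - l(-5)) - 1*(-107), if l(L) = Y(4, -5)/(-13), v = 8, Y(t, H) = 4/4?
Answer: 1561/13 ≈ 120.08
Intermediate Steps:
Y(t, H) = 1 (Y(t, H) = 4*(¼) = 1)
A(F) = 13 (A(F) = 8 + 5 = 13)
l(L) = -1/13 (l(L) = 1/(-13) = 1*(-1/13) = -1/13)
(A(9) - l(-5)) - 1*(-107) = (13 - 1*(-1/13)) - 1*(-107) = (13 + 1/13) + 107 = 170/13 + 107 = 1561/13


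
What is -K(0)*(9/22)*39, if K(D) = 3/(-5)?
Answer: 1053/110 ≈ 9.5727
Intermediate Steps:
K(D) = -⅗ (K(D) = 3*(-⅕) = -⅗)
-K(0)*(9/22)*39 = -(-27/(5*22))*39 = -(-⅗*9/22)*39 = -(-27)*39/110 = -1*(-1053/110) = 1053/110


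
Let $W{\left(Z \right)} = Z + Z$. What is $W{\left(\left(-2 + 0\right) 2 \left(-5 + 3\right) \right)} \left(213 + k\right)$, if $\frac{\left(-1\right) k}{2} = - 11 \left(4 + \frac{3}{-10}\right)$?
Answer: $\frac{23552}{5} \approx 4710.4$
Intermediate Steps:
$W{\left(Z \right)} = 2 Z$
$k = \frac{407}{5}$ ($k = - 2 \left(- 11 \left(4 + \frac{3}{-10}\right)\right) = - 2 \left(- 11 \left(4 + 3 \left(- \frac{1}{10}\right)\right)\right) = - 2 \left(- 11 \left(4 - \frac{3}{10}\right)\right) = - 2 \left(\left(-11\right) \frac{37}{10}\right) = \left(-2\right) \left(- \frac{407}{10}\right) = \frac{407}{5} \approx 81.4$)
$W{\left(\left(-2 + 0\right) 2 \left(-5 + 3\right) \right)} \left(213 + k\right) = 2 \left(-2 + 0\right) 2 \left(-5 + 3\right) \left(213 + \frac{407}{5}\right) = 2 \left(-2\right) 2 \left(-2\right) \frac{1472}{5} = 2 \left(\left(-4\right) \left(-2\right)\right) \frac{1472}{5} = 2 \cdot 8 \cdot \frac{1472}{5} = 16 \cdot \frac{1472}{5} = \frac{23552}{5}$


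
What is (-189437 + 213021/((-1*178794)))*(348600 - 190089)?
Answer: -198845662087907/6622 ≈ -3.0028e+10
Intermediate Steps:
(-189437 + 213021/((-1*178794)))*(348600 - 190089) = (-189437 + 213021/(-178794))*158511 = (-189437 + 213021*(-1/178794))*158511 = (-189437 - 23669/19866)*158511 = -3763379111/19866*158511 = -198845662087907/6622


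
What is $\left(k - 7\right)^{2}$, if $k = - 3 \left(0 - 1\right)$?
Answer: $16$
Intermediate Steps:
$k = 3$ ($k = \left(-3\right) \left(-1\right) = 3$)
$\left(k - 7\right)^{2} = \left(3 - 7\right)^{2} = \left(-4\right)^{2} = 16$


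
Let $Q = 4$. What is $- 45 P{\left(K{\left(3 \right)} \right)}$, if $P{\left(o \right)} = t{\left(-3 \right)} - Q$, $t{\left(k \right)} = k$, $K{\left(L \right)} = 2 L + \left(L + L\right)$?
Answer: $315$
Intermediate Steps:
$K{\left(L \right)} = 4 L$ ($K{\left(L \right)} = 2 L + 2 L = 4 L$)
$P{\left(o \right)} = -7$ ($P{\left(o \right)} = -3 - 4 = -7$)
$- 45 P{\left(K{\left(3 \right)} \right)} = \left(-45\right) \left(-7\right) = 315$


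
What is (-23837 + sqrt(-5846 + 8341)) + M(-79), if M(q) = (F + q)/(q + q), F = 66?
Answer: -3766233/158 + sqrt(2495) ≈ -23787.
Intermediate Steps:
M(q) = (66 + q)/(2*q) (M(q) = (66 + q)/(q + q) = (66 + q)/((2*q)) = (66 + q)*(1/(2*q)) = (66 + q)/(2*q))
(-23837 + sqrt(-5846 + 8341)) + M(-79) = (-23837 + sqrt(-5846 + 8341)) + (1/2)*(66 - 79)/(-79) = (-23837 + sqrt(2495)) + (1/2)*(-1/79)*(-13) = (-23837 + sqrt(2495)) + 13/158 = -3766233/158 + sqrt(2495)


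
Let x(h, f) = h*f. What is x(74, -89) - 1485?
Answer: -8071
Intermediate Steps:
x(h, f) = f*h
x(74, -89) - 1485 = -89*74 - 1485 = -6586 - 1485 = -8071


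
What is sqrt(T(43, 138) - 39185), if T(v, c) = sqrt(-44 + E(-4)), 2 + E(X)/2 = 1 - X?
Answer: sqrt(-39185 + I*sqrt(38)) ≈ 0.016 + 197.95*I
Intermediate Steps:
E(X) = -2 - 2*X (E(X) = -4 + 2*(1 - X) = -4 + (2 - 2*X) = -2 - 2*X)
T(v, c) = I*sqrt(38) (T(v, c) = sqrt(-44 + (-2 - 2*(-4))) = sqrt(-44 + (-2 + 8)) = sqrt(-44 + 6) = sqrt(-38) = I*sqrt(38))
sqrt(T(43, 138) - 39185) = sqrt(I*sqrt(38) - 39185) = sqrt(-39185 + I*sqrt(38))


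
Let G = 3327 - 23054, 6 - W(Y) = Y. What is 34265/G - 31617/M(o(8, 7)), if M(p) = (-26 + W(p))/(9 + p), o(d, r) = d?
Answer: 10602086083/552356 ≈ 19194.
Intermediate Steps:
W(Y) = 6 - Y
M(p) = (-20 - p)/(9 + p) (M(p) = (-26 + (6 - p))/(9 + p) = (-20 - p)/(9 + p))
G = -19727
34265/G - 31617/M(o(8, 7)) = 34265/(-19727) - 31617*(9 + 8)/(-20 - 1*8) = 34265*(-1/19727) - 31617*17/(-20 - 8) = -34265/19727 - 31617/((1/17)*(-28)) = -34265/19727 - 31617/(-28/17) = -34265/19727 - 31617*(-17/28) = -34265/19727 + 537489/28 = 10602086083/552356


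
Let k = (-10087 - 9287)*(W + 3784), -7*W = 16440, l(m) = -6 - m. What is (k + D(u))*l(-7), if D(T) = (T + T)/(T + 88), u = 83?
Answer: -33288560630/1197 ≈ -2.7810e+7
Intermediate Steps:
W = -16440/7 (W = -⅐*16440 = -16440/7 ≈ -2348.6)
k = -194669952/7 (k = (-10087 - 9287)*(-16440/7 + 3784) = -19374*10048/7 = -194669952/7 ≈ -2.7810e+7)
D(T) = 2*T/(88 + T) (D(T) = (2*T)/(88 + T) = 2*T/(88 + T))
(k + D(u))*l(-7) = (-194669952/7 + 2*83/(88 + 83))*(-6 - 1*(-7)) = (-194669952/7 + 2*83/171)*(-6 + 7) = (-194669952/7 + 2*83*(1/171))*1 = (-194669952/7 + 166/171)*1 = -33288560630/1197*1 = -33288560630/1197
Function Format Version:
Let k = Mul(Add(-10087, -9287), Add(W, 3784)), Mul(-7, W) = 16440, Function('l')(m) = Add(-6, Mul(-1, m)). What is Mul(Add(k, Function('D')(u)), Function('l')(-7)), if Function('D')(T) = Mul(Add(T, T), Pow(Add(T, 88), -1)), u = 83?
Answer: Rational(-33288560630, 1197) ≈ -2.7810e+7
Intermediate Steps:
W = Rational(-16440, 7) (W = Mul(Rational(-1, 7), 16440) = Rational(-16440, 7) ≈ -2348.6)
k = Rational(-194669952, 7) (k = Mul(Add(-10087, -9287), Add(Rational(-16440, 7), 3784)) = Mul(-19374, Rational(10048, 7)) = Rational(-194669952, 7) ≈ -2.7810e+7)
Function('D')(T) = Mul(2, T, Pow(Add(88, T), -1)) (Function('D')(T) = Mul(Mul(2, T), Pow(Add(88, T), -1)) = Mul(2, T, Pow(Add(88, T), -1)))
Mul(Add(k, Function('D')(u)), Function('l')(-7)) = Mul(Add(Rational(-194669952, 7), Mul(2, 83, Pow(Add(88, 83), -1))), Add(-6, Mul(-1, -7))) = Mul(Add(Rational(-194669952, 7), Mul(2, 83, Pow(171, -1))), Add(-6, 7)) = Mul(Add(Rational(-194669952, 7), Mul(2, 83, Rational(1, 171))), 1) = Mul(Add(Rational(-194669952, 7), Rational(166, 171)), 1) = Mul(Rational(-33288560630, 1197), 1) = Rational(-33288560630, 1197)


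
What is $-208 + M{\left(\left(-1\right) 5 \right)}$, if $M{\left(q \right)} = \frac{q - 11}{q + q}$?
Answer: $- \frac{1032}{5} \approx -206.4$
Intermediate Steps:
$M{\left(q \right)} = \frac{-11 + q}{2 q}$
$-208 + M{\left(\left(-1\right) 5 \right)} = -208 + \frac{-11 - 5}{2 \left(\left(-1\right) 5\right)} = -208 + \frac{-11 - 5}{2 \left(-5\right)} = -208 + \frac{1}{2} \left(- \frac{1}{5}\right) \left(-16\right) = -208 + \frac{8}{5} = - \frac{1032}{5}$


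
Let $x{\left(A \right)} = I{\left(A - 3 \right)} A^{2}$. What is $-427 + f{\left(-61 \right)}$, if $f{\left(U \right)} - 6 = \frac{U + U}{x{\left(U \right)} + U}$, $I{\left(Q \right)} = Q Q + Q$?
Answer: $- \frac{103545373}{245951} \approx -421.0$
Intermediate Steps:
$I{\left(Q \right)} = Q + Q^{2}$ ($I{\left(Q \right)} = Q^{2} + Q = Q + Q^{2}$)
$x{\left(A \right)} = A^{2} \left(-3 + A\right) \left(-2 + A\right)$ ($x{\left(A \right)} = \left(A - 3\right) \left(1 + \left(A - 3\right)\right) A^{2} = \left(-3 + A\right) \left(1 + \left(-3 + A\right)\right) A^{2} = \left(-3 + A\right) \left(-2 + A\right) A^{2} = A^{2} \left(-3 + A\right) \left(-2 + A\right)$)
$f{\left(U \right)} = 6 + \frac{2 U}{U + U^{2} \left(-3 + U\right) \left(-2 + U\right)}$ ($f{\left(U \right)} = 6 + \frac{U + U}{U^{2} \left(-3 + U\right) \left(-2 + U\right) + U} = 6 + \frac{2 U}{U + U^{2} \left(-3 + U\right) \left(-2 + U\right)}$)
$-427 + f{\left(-61 \right)} = -427 + \frac{2 \left(4 + 3 \left(-61\right) \left(-3 - 61\right) \left(-2 - 61\right)\right)}{1 - 61 \left(-3 - 61\right) \left(-2 - 61\right)} = -427 + \frac{2 \left(4 + 3 \left(-61\right) \left(-64\right) \left(-63\right)\right)}{1 - \left(-3904\right) \left(-63\right)} = -427 + \frac{2 \left(4 - 737856\right)}{1 - 245952} = -427 + 2 \frac{1}{-245951} \left(-737852\right) = -427 + 2 \left(- \frac{1}{245951}\right) \left(-737852\right) = -427 + \frac{1475704}{245951} = - \frac{103545373}{245951}$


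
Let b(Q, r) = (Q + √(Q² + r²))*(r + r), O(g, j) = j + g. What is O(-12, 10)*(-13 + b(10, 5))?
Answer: -174 - 100*√5 ≈ -397.61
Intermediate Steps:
O(g, j) = g + j
b(Q, r) = 2*r*(Q + √(Q² + r²)) (b(Q, r) = (Q + √(Q² + r²))*(2*r) = 2*r*(Q + √(Q² + r²)))
O(-12, 10)*(-13 + b(10, 5)) = (-12 + 10)*(-13 + 2*5*(10 + √(10² + 5²))) = -2*(-13 + 2*5*(10 + √(100 + 25))) = -2*(-13 + 2*5*(10 + √125)) = -2*(-13 + 2*5*(10 + 5*√5)) = -2*(-13 + (100 + 50*√5)) = -2*(87 + 50*√5) = -174 - 100*√5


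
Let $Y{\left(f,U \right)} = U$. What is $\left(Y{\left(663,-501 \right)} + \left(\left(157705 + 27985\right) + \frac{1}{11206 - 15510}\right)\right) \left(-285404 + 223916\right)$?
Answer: $- \frac{3063076427565}{269} \approx -1.1387 \cdot 10^{10}$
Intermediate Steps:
$\left(Y{\left(663,-501 \right)} + \left(\left(157705 + 27985\right) + \frac{1}{11206 - 15510}\right)\right) \left(-285404 + 223916\right) = \left(-501 + \left(\left(157705 + 27985\right) + \frac{1}{11206 - 15510}\right)\right) \left(-285404 + 223916\right) = \left(-501 + \left(185690 + \frac{1}{-4304}\right)\right) \left(-61488\right) = \left(-501 + \left(185690 - \frac{1}{4304}\right)\right) \left(-61488\right) = \left(-501 + \frac{799209759}{4304}\right) \left(-61488\right) = \frac{797053455}{4304} \left(-61488\right) = - \frac{3063076427565}{269}$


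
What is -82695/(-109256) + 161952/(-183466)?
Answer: -1261253421/10022380648 ≈ -0.12584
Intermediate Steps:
-82695/(-109256) + 161952/(-183466) = -82695*(-1/109256) + 161952*(-1/183466) = 82695/109256 - 80976/91733 = -1261253421/10022380648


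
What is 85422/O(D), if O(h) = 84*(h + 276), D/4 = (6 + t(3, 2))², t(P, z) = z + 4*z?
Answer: 14237/18200 ≈ 0.78225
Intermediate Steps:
t(P, z) = 5*z
D = 1024 (D = 4*(6 + 5*2)² = 4*(6 + 10)² = 4*16² = 4*256 = 1024)
O(h) = 23184 + 84*h (O(h) = 84*(276 + h) = 23184 + 84*h)
85422/O(D) = 85422/(23184 + 84*1024) = 85422/(23184 + 86016) = 85422/109200 = 85422*(1/109200) = 14237/18200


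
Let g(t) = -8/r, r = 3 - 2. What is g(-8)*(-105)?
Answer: 840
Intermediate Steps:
r = 1
g(t) = -8 (g(t) = -8/1 = -8*1 = -8)
g(-8)*(-105) = -8*(-105) = 840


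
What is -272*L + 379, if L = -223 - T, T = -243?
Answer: -5061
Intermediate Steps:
L = 20 (L = -223 - 1*(-243) = -223 + 243 = 20)
-272*L + 379 = -272*20 + 379 = -5440 + 379 = -5061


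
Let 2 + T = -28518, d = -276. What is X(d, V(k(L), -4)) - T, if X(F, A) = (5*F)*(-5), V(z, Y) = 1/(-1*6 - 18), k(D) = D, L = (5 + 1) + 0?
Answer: 35420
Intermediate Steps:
T = -28520 (T = -2 - 28518 = -28520)
L = 6 (L = 6 + 0 = 6)
V(z, Y) = -1/24 (V(z, Y) = 1/(-6 - 18) = 1/(-24) = -1/24)
X(F, A) = -25*F
X(d, V(k(L), -4)) - T = -25*(-276) - 1*(-28520) = 6900 + 28520 = 35420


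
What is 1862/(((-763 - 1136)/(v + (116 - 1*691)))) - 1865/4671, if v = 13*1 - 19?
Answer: 561072103/985581 ≈ 569.28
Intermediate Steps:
v = -6 (v = 13 - 19 = -6)
1862/(((-763 - 1136)/(v + (116 - 1*691)))) - 1865/4671 = 1862/(((-763 - 1136)/(-6 + (116 - 1*691)))) - 1865/4671 = 1862/((-1899/(-6 + (116 - 691)))) - 1865*1/4671 = 1862/((-1899/(-6 - 575))) - 1865/4671 = 1862/((-1899/(-581))) - 1865/4671 = 1862/((-1899*(-1/581))) - 1865/4671 = 1862/(1899/581) - 1865/4671 = 1862*(581/1899) - 1865/4671 = 1081822/1899 - 1865/4671 = 561072103/985581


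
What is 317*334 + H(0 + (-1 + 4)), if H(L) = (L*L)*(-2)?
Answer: 105860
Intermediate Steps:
H(L) = -2*L**2 (H(L) = L**2*(-2) = -2*L**2)
317*334 + H(0 + (-1 + 4)) = 317*334 - 2*(0 + (-1 + 4))**2 = 105878 - 2*(0 + 3)**2 = 105878 - 2*3**2 = 105878 - 2*9 = 105878 - 18 = 105860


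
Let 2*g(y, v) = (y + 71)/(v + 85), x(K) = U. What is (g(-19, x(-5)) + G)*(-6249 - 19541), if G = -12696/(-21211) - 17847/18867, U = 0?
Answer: 2426981469118/2267731643 ≈ 1070.2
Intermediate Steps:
x(K) = 0
G = -46339095/133395979 (G = -12696*(-1/21211) - 17847*1/18867 = 12696/21211 - 5949/6289 = -46339095/133395979 ≈ -0.34738)
g(y, v) = (71 + y)/(2*(85 + v)) (g(y, v) = ((y + 71)/(v + 85))/2 = ((71 + y)/(85 + v))/2 = (71 + y)/(2*(85 + v)))
(g(-19, x(-5)) + G)*(-6249 - 19541) = ((71 - 19)/(2*(85 + 0)) - 46339095/133395979)*(-6249 - 19541) = ((1/2)*52/85 - 46339095/133395979)*(-25790) = ((1/2)*(1/85)*52 - 46339095/133395979)*(-25790) = (26/85 - 46339095/133395979)*(-25790) = -470527621/11338658215*(-25790) = 2426981469118/2267731643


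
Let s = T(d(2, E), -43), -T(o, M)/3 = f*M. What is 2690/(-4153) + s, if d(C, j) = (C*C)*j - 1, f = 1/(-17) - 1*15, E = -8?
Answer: -137194402/70601 ≈ -1943.2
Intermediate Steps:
f = -256/17 (f = -1/17 - 15 = -256/17 ≈ -15.059)
d(C, j) = -1 + j*C**2 (d(C, j) = C**2*j - 1 = j*C**2 - 1 = -1 + j*C**2)
T(o, M) = 768*M/17 (T(o, M) = -(-768)*M/17 = 768*M/17)
s = -33024/17 (s = (768/17)*(-43) = -33024/17 ≈ -1942.6)
2690/(-4153) + s = 2690/(-4153) - 33024/17 = 2690*(-1/4153) - 33024/17 = -2690/4153 - 33024/17 = -137194402/70601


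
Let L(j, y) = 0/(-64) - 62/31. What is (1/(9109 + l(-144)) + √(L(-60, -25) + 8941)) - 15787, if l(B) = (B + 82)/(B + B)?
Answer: -20708234005/1311727 + √8939 ≈ -15692.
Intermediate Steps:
l(B) = (82 + B)/(2*B) (l(B) = (82 + B)/((2*B)) = (82 + B)*(1/(2*B)) = (82 + B)/(2*B))
L(j, y) = -2 (L(j, y) = 0*(-1/64) - 62*1/31 = 0 - 2 = -2)
(1/(9109 + l(-144)) + √(L(-60, -25) + 8941)) - 15787 = (1/(9109 + (½)*(82 - 144)/(-144)) + √(-2 + 8941)) - 15787 = (1/(9109 + (½)*(-1/144)*(-62)) + √8939) - 15787 = (1/(9109 + 31/144) + √8939) - 15787 = (1/(1311727/144) + √8939) - 15787 = (144/1311727 + √8939) - 15787 = -20708234005/1311727 + √8939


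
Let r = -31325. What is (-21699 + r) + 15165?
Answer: -37859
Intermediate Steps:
(-21699 + r) + 15165 = (-21699 - 31325) + 15165 = -53024 + 15165 = -37859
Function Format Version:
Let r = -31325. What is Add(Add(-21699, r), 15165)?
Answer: -37859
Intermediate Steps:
Add(Add(-21699, r), 15165) = Add(Add(-21699, -31325), 15165) = Add(-53024, 15165) = -37859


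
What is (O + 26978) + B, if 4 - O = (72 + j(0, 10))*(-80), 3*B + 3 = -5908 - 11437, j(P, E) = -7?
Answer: 79198/3 ≈ 26399.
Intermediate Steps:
B = -17348/3 (B = -1 + (-5908 - 11437)/3 = -1 + (⅓)*(-17345) = -1 - 17345/3 = -17348/3 ≈ -5782.7)
O = 5204 (O = 4 - (72 - 7)*(-80) = 4 - 65*(-80) = 4 - 1*(-5200) = 4 + 5200 = 5204)
(O + 26978) + B = (5204 + 26978) - 17348/3 = 32182 - 17348/3 = 79198/3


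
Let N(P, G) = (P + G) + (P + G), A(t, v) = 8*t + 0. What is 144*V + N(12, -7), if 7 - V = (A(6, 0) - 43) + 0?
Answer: 298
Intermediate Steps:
A(t, v) = 8*t
N(P, G) = 2*G + 2*P (N(P, G) = (G + P) + (G + P) = 2*G + 2*P)
V = 2 (V = 7 - ((8*6 - 43) + 0) = 7 - ((48 - 43) + 0) = 7 - (5 + 0) = 7 - 1*5 = 7 - 5 = 2)
144*V + N(12, -7) = 144*2 + (2*(-7) + 2*12) = 288 + (-14 + 24) = 288 + 10 = 298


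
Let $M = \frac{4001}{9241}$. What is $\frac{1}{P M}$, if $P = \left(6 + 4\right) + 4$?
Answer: $\frac{9241}{56014} \approx 0.16498$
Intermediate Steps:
$P = 14$ ($P = 10 + 4 = 14$)
$M = \frac{4001}{9241}$ ($M = 4001 \cdot \frac{1}{9241} = \frac{4001}{9241} \approx 0.43296$)
$\frac{1}{P M} = \frac{1}{14 \cdot \frac{4001}{9241}} = \frac{1}{\frac{56014}{9241}} = \frac{9241}{56014}$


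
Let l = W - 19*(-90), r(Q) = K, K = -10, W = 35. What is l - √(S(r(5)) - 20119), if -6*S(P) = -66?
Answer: 1745 - 2*I*√5027 ≈ 1745.0 - 141.8*I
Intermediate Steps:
r(Q) = -10
S(P) = 11 (S(P) = -⅙*(-66) = 11)
l = 1745 (l = 35 - 19*(-90) = 35 + 1710 = 1745)
l - √(S(r(5)) - 20119) = 1745 - √(11 - 20119) = 1745 - √(-20108) = 1745 - 2*I*√5027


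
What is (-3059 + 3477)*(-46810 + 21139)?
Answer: -10730478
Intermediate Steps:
(-3059 + 3477)*(-46810 + 21139) = 418*(-25671) = -10730478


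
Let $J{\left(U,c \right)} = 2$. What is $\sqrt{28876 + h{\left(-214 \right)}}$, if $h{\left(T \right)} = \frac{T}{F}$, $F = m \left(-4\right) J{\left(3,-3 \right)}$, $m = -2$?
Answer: $\frac{\sqrt{461802}}{4} \approx 169.89$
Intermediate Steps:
$F = 16$ ($F = \left(-2\right) \left(-4\right) 2 = 8 \cdot 2 = 16$)
$h{\left(T \right)} = \frac{T}{16}$
$\sqrt{28876 + h{\left(-214 \right)}} = \sqrt{28876 + \frac{1}{16} \left(-214\right)} = \sqrt{28876 - \frac{107}{8}} = \sqrt{\frac{230901}{8}} = \frac{\sqrt{461802}}{4}$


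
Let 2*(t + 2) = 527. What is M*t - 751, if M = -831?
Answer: -436115/2 ≈ -2.1806e+5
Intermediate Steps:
t = 523/2 (t = -2 + (1/2)*527 = -2 + 527/2 = 523/2 ≈ 261.50)
M*t - 751 = -831*523/2 - 751 = -434613/2 - 751 = -436115/2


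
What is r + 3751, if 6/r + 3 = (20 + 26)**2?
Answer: 7925869/2113 ≈ 3751.0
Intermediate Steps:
r = 6/2113 (r = 6/(-3 + (20 + 26)**2) = 6/(-3 + 46**2) = 6/(-3 + 2116) = 6/2113 ≈ 0.0028396)
r + 3751 = 6/2113 + 3751 = 7925869/2113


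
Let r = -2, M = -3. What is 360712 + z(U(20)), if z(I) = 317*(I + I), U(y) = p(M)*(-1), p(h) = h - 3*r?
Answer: 358810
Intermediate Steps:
p(h) = 6 + h (p(h) = h - 3*(-2) = h + 6 = 6 + h)
U(y) = -3 (U(y) = (6 - 3)*(-1) = 3*(-1) = -3)
z(I) = 634*I (z(I) = 317*(2*I) = 634*I)
360712 + z(U(20)) = 360712 + 634*(-3) = 360712 - 1902 = 358810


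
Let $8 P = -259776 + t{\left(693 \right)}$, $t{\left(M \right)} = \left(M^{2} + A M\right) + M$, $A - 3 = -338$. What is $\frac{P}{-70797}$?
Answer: $\frac{3663}{188792} \approx 0.019402$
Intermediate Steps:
$A = -335$ ($A = 3 - 338 = -335$)
$t{\left(M \right)} = M^{2} - 334 M$ ($t{\left(M \right)} = \left(M^{2} - 335 M\right) + M = M^{2} - 334 M$)
$P = - \frac{10989}{8}$ ($P = \frac{-259776 + 693 \left(-334 + 693\right)}{8} = \frac{-259776 + 693 \cdot 359}{8} = \frac{-259776 + 248787}{8} = \frac{1}{8} \left(-10989\right) = - \frac{10989}{8} \approx -1373.6$)
$\frac{P}{-70797} = - \frac{10989}{8 \left(-70797\right)} = \left(- \frac{10989}{8}\right) \left(- \frac{1}{70797}\right) = \frac{3663}{188792}$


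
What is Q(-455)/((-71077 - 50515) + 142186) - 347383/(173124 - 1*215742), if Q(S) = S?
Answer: 254807654/31345539 ≈ 8.1290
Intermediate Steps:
Q(-455)/((-71077 - 50515) + 142186) - 347383/(173124 - 1*215742) = -455/((-71077 - 50515) + 142186) - 347383/(173124 - 1*215742) = -455/(-121592 + 142186) - 347383/(173124 - 215742) = -455/20594 - 347383/(-42618) = -455*1/20594 - 347383*(-1/42618) = -65/2942 + 347383/42618 = 254807654/31345539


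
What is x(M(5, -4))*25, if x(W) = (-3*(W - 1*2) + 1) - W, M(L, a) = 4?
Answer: -225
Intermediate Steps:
x(W) = 7 - 4*W (x(W) = (-3*(W - 2) + 1) - W = (-3*(-2 + W) + 1) - W = ((6 - 3*W) + 1) - W = (7 - 3*W) - W = 7 - 4*W)
x(M(5, -4))*25 = (7 - 4*4)*25 = (7 - 16)*25 = -9*25 = -225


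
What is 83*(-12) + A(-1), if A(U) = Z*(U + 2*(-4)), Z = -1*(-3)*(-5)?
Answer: -861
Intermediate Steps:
Z = -15 (Z = 3*(-5) = -15)
A(U) = 120 - 15*U (A(U) = -15*(U + 2*(-4)) = -15*(U - 8) = -15*(-8 + U) = 120 - 15*U)
83*(-12) + A(-1) = 83*(-12) + (120 - 15*(-1)) = -996 + (120 + 15) = -996 + 135 = -861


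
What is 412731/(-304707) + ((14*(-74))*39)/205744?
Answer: -1157479863/746329012 ≈ -1.5509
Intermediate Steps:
412731/(-304707) + ((14*(-74))*39)/205744 = 412731*(-1/304707) - 1036*39*(1/205744) = -137577/101569 - 40404*1/205744 = -137577/101569 - 1443/7348 = -1157479863/746329012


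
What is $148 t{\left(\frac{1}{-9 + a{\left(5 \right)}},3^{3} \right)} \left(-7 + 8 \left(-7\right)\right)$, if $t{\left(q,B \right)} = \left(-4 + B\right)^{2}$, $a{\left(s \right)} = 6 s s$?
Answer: $-4932396$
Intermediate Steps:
$a{\left(s \right)} = 6 s^{2}$
$148 t{\left(\frac{1}{-9 + a{\left(5 \right)}},3^{3} \right)} \left(-7 + 8 \left(-7\right)\right) = 148 \left(-4 + 3^{3}\right)^{2} \left(-7 + 8 \left(-7\right)\right) = 148 \left(-4 + 27\right)^{2} \left(-7 - 56\right) = 148 \cdot 23^{2} \left(-63\right) = 148 \cdot 529 \left(-63\right) = 78292 \left(-63\right) = -4932396$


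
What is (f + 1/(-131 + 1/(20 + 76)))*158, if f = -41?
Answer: -81476018/12575 ≈ -6479.2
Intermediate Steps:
(f + 1/(-131 + 1/(20 + 76)))*158 = (-41 + 1/(-131 + 1/(20 + 76)))*158 = (-41 + 1/(-131 + 1/96))*158 = (-41 + 1/(-12575/96))*158 = (-41 - 96/12575)*158 = -515671/12575*158 = -81476018/12575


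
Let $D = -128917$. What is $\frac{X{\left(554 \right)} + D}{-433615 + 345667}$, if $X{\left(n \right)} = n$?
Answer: $\frac{128363}{87948} \approx 1.4595$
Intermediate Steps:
$\frac{X{\left(554 \right)} + D}{-433615 + 345667} = \frac{554 - 128917}{-433615 + 345667} = - \frac{128363}{-87948} = \left(-128363\right) \left(- \frac{1}{87948}\right) = \frac{128363}{87948}$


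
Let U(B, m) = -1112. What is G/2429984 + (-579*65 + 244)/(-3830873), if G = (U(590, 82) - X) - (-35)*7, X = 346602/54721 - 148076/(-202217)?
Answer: 968355461387573951431/103008451140198396398624 ≈ 0.0094007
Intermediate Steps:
X = 78191683430/11065516457 (X = 346602*(1/54721) - 148076*(-1/202217) = 346602/54721 + 148076/202217 = 78191683430/11065516457 ≈ 7.0662)
G = -9671994451649/11065516457 (G = (-1112 - 1*78191683430/11065516457) - (-35)*7 = (-1112 - 78191683430/11065516457) - 1*(-245) = -12383045983614/11065516457 + 245 = -9671994451649/11065516457 ≈ -874.07)
G/2429984 + (-579*65 + 244)/(-3830873) = -9671994451649/11065516457/2429984 + (-579*65 + 244)/(-3830873) = -9671994451649/11065516457*1/2429984 + (-37635 + 244)*(-1/3830873) = -9671994451649/26889027942246688 - 37391*(-1/3830873) = -9671994451649/26889027942246688 + 37391/3830873 = 968355461387573951431/103008451140198396398624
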